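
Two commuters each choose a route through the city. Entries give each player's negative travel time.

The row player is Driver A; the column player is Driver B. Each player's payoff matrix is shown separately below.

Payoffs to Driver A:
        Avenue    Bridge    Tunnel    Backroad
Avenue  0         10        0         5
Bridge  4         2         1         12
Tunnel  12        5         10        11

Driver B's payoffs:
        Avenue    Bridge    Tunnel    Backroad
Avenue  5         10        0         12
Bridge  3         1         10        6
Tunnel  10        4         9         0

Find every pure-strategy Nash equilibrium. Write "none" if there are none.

Driver A against Avenue: payoffs 0, 4, 12 → best response Tunnel.
Driver A against Bridge: payoffs 10, 2, 5 → best response Avenue.
Driver A against Tunnel: payoffs 0, 1, 10 → best response Tunnel.
Driver A against Backroad: payoffs 5, 12, 11 → best response Bridge.
Driver B against Avenue: payoffs 5, 10, 0, 12 → best response Backroad.
Driver B against Bridge: payoffs 3, 1, 10, 6 → best response Tunnel.
Driver B against Tunnel: payoffs 10, 4, 9, 0 → best response Avenue.
Mutual best responses: (Tunnel, Avenue).

(Tunnel, Avenue)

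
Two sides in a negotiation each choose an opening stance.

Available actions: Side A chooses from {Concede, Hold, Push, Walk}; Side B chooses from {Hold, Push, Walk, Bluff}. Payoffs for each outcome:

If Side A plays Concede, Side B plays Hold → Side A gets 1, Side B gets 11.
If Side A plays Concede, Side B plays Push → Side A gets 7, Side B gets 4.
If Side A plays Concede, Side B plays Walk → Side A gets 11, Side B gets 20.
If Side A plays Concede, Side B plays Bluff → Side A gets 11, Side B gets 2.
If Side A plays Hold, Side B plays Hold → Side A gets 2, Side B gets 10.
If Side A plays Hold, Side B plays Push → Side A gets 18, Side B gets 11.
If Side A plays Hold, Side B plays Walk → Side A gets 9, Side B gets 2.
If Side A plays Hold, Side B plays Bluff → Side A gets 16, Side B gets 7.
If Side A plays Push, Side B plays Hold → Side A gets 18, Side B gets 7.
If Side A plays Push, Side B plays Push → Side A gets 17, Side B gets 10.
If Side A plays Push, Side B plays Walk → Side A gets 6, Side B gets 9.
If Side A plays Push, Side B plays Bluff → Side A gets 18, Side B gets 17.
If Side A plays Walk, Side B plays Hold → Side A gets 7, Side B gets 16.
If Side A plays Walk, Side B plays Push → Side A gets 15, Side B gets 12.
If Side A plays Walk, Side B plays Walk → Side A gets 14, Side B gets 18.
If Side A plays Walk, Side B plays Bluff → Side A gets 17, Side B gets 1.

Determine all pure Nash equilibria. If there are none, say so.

Side A against Hold: payoffs 1, 2, 18, 7 → best response Push.
Side A against Push: payoffs 7, 18, 17, 15 → best response Hold.
Side A against Walk: payoffs 11, 9, 6, 14 → best response Walk.
Side A against Bluff: payoffs 11, 16, 18, 17 → best response Push.
Side B against Concede: payoffs 11, 4, 20, 2 → best response Walk.
Side B against Hold: payoffs 10, 11, 2, 7 → best response Push.
Side B against Push: payoffs 7, 10, 9, 17 → best response Bluff.
Side B against Walk: payoffs 16, 12, 18, 1 → best response Walk.
Mutual best responses: (Hold, Push); (Push, Bluff); (Walk, Walk).

(Hold, Push) and (Push, Bluff) and (Walk, Walk)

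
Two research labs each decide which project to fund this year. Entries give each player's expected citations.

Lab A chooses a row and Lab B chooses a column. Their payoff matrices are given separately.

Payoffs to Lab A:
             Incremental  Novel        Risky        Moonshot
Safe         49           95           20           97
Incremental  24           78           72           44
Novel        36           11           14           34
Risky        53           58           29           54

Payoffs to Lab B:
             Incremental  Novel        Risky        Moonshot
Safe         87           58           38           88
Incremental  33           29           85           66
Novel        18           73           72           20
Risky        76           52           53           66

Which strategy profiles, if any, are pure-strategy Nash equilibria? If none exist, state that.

Mark each player's best response to every combination of opponents' strategies; a profile where every player is best-responding is a pure Nash equilibrium.
Lab A against Incremental: payoffs 49, 24, 36, 53 → best response Risky.
Lab A against Novel: payoffs 95, 78, 11, 58 → best response Safe.
Lab A against Risky: payoffs 20, 72, 14, 29 → best response Incremental.
Lab A against Moonshot: payoffs 97, 44, 34, 54 → best response Safe.
Lab B against Safe: payoffs 87, 58, 38, 88 → best response Moonshot.
Lab B against Incremental: payoffs 33, 29, 85, 66 → best response Risky.
Lab B against Novel: payoffs 18, 73, 72, 20 → best response Novel.
Lab B against Risky: payoffs 76, 52, 53, 66 → best response Incremental.
Mutual best responses: (Safe, Moonshot); (Incremental, Risky); (Risky, Incremental).

Pure-strategy Nash equilibria: (Safe, Moonshot), (Incremental, Risky), (Risky, Incremental)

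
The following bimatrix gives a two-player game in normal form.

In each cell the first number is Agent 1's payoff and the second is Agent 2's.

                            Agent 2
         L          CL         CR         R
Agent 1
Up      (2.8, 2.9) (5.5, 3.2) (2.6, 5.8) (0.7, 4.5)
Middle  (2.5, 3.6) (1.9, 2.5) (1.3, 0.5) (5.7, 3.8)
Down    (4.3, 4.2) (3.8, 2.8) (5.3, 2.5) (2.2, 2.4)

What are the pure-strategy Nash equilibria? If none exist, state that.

(Up, L): Agent 1 can switch to Down (2.8 → 4.3). Not NE.
(Up, CL): Agent 2 can switch to CR (3.2 → 5.8). Not NE.
(Up, CR): Agent 1 can switch to Down (2.6 → 5.3). Not NE.
(Up, R): Agent 1 can switch to Middle (0.7 → 5.7). Not NE.
(Middle, L): Agent 1 can switch to Up (2.5 → 2.8). Not NE.
(Middle, CL): Agent 1 can switch to Up (1.9 → 5.5). Not NE.
(Middle, CR): Agent 1 can switch to Up (1.3 → 2.6). Not NE.
(Middle, R): Agent 1 gets 5.7, best alternative 2.2; Agent 2 gets 3.8, best alternative 3.6. No profitable deviation — NE.
(Down, L): Agent 1 gets 4.3, best alternative 2.8; Agent 2 gets 4.2, best alternative 2.8. No profitable deviation — NE.
(Down, CL): Agent 1 can switch to Up (3.8 → 5.5). Not NE.
(Down, CR): Agent 2 can switch to L (2.5 → 4.2). Not NE.
(Down, R): Agent 1 can switch to Middle (2.2 → 5.7). Not NE.

Pure-strategy Nash equilibria: (Middle, R) and (Down, L)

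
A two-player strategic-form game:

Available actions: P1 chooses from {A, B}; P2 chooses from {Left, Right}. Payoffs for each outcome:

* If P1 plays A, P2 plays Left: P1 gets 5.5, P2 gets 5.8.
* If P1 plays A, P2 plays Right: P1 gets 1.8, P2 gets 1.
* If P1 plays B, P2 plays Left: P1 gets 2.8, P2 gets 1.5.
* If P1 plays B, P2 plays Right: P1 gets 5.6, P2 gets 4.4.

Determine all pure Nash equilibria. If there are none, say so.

Mark each player's best response to every combination of opponents' strategies; a profile where every player is best-responding is a pure Nash equilibrium.
P1 against Left: payoffs 5.5, 2.8 → best response A.
P1 against Right: payoffs 1.8, 5.6 → best response B.
P2 against A: payoffs 5.8, 1 → best response Left.
P2 against B: payoffs 1.5, 4.4 → best response Right.
Mutual best responses: (A, Left); (B, Right).

Pure-strategy Nash equilibria: (A, Left) and (B, Right)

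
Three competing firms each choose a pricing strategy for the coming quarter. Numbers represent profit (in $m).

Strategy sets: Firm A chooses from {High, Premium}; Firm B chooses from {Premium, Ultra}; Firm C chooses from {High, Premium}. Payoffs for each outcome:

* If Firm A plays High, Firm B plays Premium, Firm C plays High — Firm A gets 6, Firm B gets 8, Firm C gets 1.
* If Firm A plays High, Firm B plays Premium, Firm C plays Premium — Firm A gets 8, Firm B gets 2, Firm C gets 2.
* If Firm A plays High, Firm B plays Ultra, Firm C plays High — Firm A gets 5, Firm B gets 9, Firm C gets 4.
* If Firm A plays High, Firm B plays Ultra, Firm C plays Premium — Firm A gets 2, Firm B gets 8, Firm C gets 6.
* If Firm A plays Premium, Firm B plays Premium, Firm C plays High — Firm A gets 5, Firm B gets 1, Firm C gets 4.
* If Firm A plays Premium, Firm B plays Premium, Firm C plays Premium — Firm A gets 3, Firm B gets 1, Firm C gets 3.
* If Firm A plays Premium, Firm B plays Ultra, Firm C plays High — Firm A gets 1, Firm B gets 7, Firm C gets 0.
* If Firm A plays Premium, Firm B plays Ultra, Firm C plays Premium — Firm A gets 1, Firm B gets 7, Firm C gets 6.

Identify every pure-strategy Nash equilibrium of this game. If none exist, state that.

Firm A against (Premium, High): payoffs 6, 5 → best response High.
Firm A against (Premium, Premium): payoffs 8, 3 → best response High.
Firm A against (Ultra, High): payoffs 5, 1 → best response High.
Firm A against (Ultra, Premium): payoffs 2, 1 → best response High.
Firm B against (High, High): payoffs 8, 9 → best response Ultra.
Firm B against (High, Premium): payoffs 2, 8 → best response Ultra.
Firm B against (Premium, High): payoffs 1, 7 → best response Ultra.
Firm B against (Premium, Premium): payoffs 1, 7 → best response Ultra.
Firm C against (High, Premium): payoffs 1, 2 → best response Premium.
Firm C against (High, Ultra): payoffs 4, 6 → best response Premium.
Firm C against (Premium, Premium): payoffs 4, 3 → best response High.
Firm C against (Premium, Ultra): payoffs 0, 6 → best response Premium.
Mutual best responses: (High, Ultra, Premium).

Pure NE: (High, Ultra, Premium)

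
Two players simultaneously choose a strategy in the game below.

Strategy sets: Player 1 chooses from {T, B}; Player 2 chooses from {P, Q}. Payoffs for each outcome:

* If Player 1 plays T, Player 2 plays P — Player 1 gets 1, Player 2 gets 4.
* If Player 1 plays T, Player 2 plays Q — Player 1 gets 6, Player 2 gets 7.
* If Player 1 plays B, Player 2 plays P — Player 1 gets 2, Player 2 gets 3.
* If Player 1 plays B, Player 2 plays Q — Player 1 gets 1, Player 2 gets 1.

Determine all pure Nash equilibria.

(T, P): Player 1 can switch to B (1 → 2). Not NE.
(T, Q): Player 1 gets 6, best alternative 1; Player 2 gets 7, best alternative 4. No profitable deviation — NE.
(B, P): Player 1 gets 2, best alternative 1; Player 2 gets 3, best alternative 1. No profitable deviation — NE.
(B, Q): Player 1 can switch to T (1 → 6). Not NE.

The pure Nash equilibria are (T, Q); (B, P).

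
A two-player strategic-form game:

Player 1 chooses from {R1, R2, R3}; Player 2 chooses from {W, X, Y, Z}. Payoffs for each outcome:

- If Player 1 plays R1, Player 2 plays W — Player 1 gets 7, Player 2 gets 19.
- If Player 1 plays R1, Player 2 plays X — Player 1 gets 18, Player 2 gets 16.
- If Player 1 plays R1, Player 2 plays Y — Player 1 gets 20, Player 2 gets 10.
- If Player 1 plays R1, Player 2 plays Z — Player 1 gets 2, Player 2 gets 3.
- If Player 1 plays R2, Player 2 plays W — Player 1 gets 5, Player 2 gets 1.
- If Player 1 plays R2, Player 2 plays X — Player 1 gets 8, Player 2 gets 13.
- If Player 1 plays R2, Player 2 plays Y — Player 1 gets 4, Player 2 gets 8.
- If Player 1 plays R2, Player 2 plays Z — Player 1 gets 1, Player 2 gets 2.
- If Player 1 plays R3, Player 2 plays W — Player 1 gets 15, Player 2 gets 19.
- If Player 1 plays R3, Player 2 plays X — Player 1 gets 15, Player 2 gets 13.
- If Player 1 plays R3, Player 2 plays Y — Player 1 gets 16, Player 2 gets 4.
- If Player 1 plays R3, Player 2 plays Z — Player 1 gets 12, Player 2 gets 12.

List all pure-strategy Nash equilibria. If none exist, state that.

(R3, W)

Player 1 against W: payoffs 7, 5, 15 → best response R3.
Player 1 against X: payoffs 18, 8, 15 → best response R1.
Player 1 against Y: payoffs 20, 4, 16 → best response R1.
Player 1 against Z: payoffs 2, 1, 12 → best response R3.
Player 2 against R1: payoffs 19, 16, 10, 3 → best response W.
Player 2 against R2: payoffs 1, 13, 8, 2 → best response X.
Player 2 against R3: payoffs 19, 13, 4, 12 → best response W.
Mutual best responses: (R3, W).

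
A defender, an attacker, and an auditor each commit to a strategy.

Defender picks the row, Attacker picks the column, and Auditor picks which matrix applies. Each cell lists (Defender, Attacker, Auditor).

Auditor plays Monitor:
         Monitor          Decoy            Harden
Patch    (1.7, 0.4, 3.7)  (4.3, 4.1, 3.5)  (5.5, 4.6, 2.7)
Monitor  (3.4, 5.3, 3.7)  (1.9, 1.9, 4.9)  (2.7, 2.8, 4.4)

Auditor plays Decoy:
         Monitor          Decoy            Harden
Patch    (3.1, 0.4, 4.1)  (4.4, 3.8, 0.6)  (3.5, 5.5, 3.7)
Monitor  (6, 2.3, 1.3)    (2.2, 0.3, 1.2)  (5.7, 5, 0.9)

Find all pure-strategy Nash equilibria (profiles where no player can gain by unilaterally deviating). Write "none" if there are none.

(Patch, Monitor, Monitor): Defender can switch to Monitor (1.7 → 3.4). Not NE.
(Patch, Monitor, Decoy): Defender can switch to Monitor (3.1 → 6). Not NE.
(Patch, Decoy, Monitor): Attacker can switch to Harden (4.1 → 4.6). Not NE.
(Patch, Decoy, Decoy): Attacker can switch to Harden (3.8 → 5.5). Not NE.
(Patch, Harden, Monitor): Auditor can switch to Decoy (2.7 → 3.7). Not NE.
(Patch, Harden, Decoy): Defender can switch to Monitor (3.5 → 5.7). Not NE.
(Monitor, Monitor, Monitor): Defender gets 3.4, best alternative 1.7; Attacker gets 5.3, best alternative 2.8; Auditor gets 3.7, best alternative 1.3. No profitable deviation — NE.
(Monitor, Monitor, Decoy): Attacker can switch to Harden (2.3 → 5). Not NE.
(Monitor, Decoy, Monitor): Defender can switch to Patch (1.9 → 4.3). Not NE.
(The remaining 3 profiles each have a profitable deviation by the same check.)

The unique pure-strategy Nash equilibrium is (Monitor, Monitor, Monitor).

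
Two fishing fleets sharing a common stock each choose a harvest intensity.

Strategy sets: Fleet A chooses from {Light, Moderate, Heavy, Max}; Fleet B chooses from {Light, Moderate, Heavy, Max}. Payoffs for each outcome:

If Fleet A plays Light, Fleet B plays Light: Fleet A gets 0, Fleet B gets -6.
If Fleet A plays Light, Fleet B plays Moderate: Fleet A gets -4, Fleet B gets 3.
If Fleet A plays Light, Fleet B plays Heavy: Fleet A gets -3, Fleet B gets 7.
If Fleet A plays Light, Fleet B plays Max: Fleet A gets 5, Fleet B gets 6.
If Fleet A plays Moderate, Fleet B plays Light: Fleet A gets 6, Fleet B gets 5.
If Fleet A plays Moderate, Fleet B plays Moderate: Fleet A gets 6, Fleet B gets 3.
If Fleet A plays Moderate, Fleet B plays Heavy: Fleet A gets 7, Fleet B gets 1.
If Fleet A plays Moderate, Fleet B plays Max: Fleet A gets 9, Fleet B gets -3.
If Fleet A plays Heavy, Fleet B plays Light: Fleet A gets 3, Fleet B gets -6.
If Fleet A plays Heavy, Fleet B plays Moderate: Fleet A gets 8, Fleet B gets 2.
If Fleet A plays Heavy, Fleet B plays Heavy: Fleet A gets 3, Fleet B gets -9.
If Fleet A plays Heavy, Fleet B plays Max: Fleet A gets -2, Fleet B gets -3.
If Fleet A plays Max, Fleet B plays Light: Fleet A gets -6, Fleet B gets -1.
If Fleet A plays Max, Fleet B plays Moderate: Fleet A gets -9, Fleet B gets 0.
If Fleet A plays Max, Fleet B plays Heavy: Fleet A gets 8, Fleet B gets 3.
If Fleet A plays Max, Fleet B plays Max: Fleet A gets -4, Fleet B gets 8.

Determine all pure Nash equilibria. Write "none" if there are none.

Pure-strategy Nash equilibria: (Moderate, Light), (Heavy, Moderate)

For each strategy profile, look for a profitable unilateral deviation.
(Light, Light): Fleet A can switch to Moderate (0 → 6). Not NE.
(Light, Moderate): Fleet A can switch to Moderate (-4 → 6). Not NE.
(Light, Heavy): Fleet A can switch to Moderate (-3 → 7). Not NE.
(Light, Max): Fleet A can switch to Moderate (5 → 9). Not NE.
(Moderate, Light): Fleet A gets 6, best alternative 3; Fleet B gets 5, best alternative 3. No profitable deviation — NE.
(Moderate, Moderate): Fleet A can switch to Heavy (6 → 8). Not NE.
(Moderate, Heavy): Fleet A can switch to Max (7 → 8). Not NE.
(Heavy, Moderate): Fleet A gets 8, best alternative 6; Fleet B gets 2, best alternative -3. No profitable deviation — NE.
(The remaining 8 profiles each have a profitable deviation by the same check.)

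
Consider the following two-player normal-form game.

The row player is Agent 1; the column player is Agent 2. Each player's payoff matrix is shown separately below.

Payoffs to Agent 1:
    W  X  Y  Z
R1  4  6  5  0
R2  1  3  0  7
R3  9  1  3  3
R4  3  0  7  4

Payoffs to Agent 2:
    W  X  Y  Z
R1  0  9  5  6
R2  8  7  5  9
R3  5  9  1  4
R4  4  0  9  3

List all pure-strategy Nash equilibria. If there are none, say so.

For each player, find the best response to each opponent profile; mutual best responses are the pure NE.
Agent 1 against W: payoffs 4, 1, 9, 3 → best response R3.
Agent 1 against X: payoffs 6, 3, 1, 0 → best response R1.
Agent 1 against Y: payoffs 5, 0, 3, 7 → best response R4.
Agent 1 against Z: payoffs 0, 7, 3, 4 → best response R2.
Agent 2 against R1: payoffs 0, 9, 5, 6 → best response X.
Agent 2 against R2: payoffs 8, 7, 5, 9 → best response Z.
Agent 2 against R3: payoffs 5, 9, 1, 4 → best response X.
Agent 2 against R4: payoffs 4, 0, 9, 3 → best response Y.
Mutual best responses: (R1, X); (R2, Z); (R4, Y).

(R1, X); (R2, Z); (R4, Y)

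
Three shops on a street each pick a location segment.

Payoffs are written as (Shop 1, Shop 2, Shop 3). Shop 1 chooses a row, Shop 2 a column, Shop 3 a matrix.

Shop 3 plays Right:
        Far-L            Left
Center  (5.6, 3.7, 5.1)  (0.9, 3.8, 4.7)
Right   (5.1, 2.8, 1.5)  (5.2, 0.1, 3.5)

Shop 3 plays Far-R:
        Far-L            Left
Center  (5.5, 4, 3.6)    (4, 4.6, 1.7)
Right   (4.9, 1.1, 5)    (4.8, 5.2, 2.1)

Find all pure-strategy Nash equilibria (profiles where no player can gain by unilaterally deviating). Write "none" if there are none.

Shop 1 against (Far-L, Right): payoffs 5.6, 5.1 → best response Center.
Shop 1 against (Far-L, Far-R): payoffs 5.5, 4.9 → best response Center.
Shop 1 against (Left, Right): payoffs 0.9, 5.2 → best response Right.
Shop 1 against (Left, Far-R): payoffs 4, 4.8 → best response Right.
Shop 2 against (Center, Right): payoffs 3.7, 3.8 → best response Left.
Shop 2 against (Center, Far-R): payoffs 4, 4.6 → best response Left.
Shop 2 against (Right, Right): payoffs 2.8, 0.1 → best response Far-L.
Shop 2 against (Right, Far-R): payoffs 1.1, 5.2 → best response Left.
Shop 3 against (Center, Far-L): payoffs 5.1, 3.6 → best response Right.
Shop 3 against (Center, Left): payoffs 4.7, 1.7 → best response Right.
Shop 3 against (Right, Far-L): payoffs 1.5, 5 → best response Far-R.
Shop 3 against (Right, Left): payoffs 3.5, 2.1 → best response Right.
No profile is a mutual best response for all players.

There is no pure-strategy Nash equilibrium.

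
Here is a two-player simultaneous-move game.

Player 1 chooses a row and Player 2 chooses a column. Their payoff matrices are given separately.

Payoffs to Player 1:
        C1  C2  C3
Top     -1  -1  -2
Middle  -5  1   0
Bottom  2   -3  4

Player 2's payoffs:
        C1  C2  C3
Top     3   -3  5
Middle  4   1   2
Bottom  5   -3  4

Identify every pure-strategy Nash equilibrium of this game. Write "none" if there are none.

The unique pure-strategy Nash equilibrium is (Bottom, C1).

Player 1 against C1: payoffs -1, -5, 2 → best response Bottom.
Player 1 against C2: payoffs -1, 1, -3 → best response Middle.
Player 1 against C3: payoffs -2, 0, 4 → best response Bottom.
Player 2 against Top: payoffs 3, -3, 5 → best response C3.
Player 2 against Middle: payoffs 4, 1, 2 → best response C1.
Player 2 against Bottom: payoffs 5, -3, 4 → best response C1.
Mutual best responses: (Bottom, C1).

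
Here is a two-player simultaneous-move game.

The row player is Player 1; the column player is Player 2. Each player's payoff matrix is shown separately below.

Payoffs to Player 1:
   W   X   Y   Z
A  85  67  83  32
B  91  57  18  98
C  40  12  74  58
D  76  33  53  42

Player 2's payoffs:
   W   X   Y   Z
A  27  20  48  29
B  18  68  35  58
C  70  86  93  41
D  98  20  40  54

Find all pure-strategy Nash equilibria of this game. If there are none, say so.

The unique pure-strategy Nash equilibrium is (A, Y).

Player 1 against W: payoffs 85, 91, 40, 76 → best response B.
Player 1 against X: payoffs 67, 57, 12, 33 → best response A.
Player 1 against Y: payoffs 83, 18, 74, 53 → best response A.
Player 1 against Z: payoffs 32, 98, 58, 42 → best response B.
Player 2 against A: payoffs 27, 20, 48, 29 → best response Y.
Player 2 against B: payoffs 18, 68, 35, 58 → best response X.
Player 2 against C: payoffs 70, 86, 93, 41 → best response Y.
Player 2 against D: payoffs 98, 20, 40, 54 → best response W.
Mutual best responses: (A, Y).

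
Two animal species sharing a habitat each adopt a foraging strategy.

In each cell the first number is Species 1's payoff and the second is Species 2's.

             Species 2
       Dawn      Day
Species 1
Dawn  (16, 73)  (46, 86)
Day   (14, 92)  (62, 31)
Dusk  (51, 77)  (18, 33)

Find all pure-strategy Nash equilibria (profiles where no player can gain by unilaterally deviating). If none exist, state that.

(Dusk, Dawn)

(Dawn, Dawn): Species 1 can switch to Dusk (16 → 51). Not NE.
(Dawn, Day): Species 1 can switch to Day (46 → 62). Not NE.
(Day, Dawn): Species 1 can switch to Dawn (14 → 16). Not NE.
(Day, Day): Species 2 can switch to Dawn (31 → 92). Not NE.
(Dusk, Dawn): Species 1 gets 51, best alternative 16; Species 2 gets 77, best alternative 33. No profitable deviation — NE.
(Dusk, Day): Species 1 can switch to Dawn (18 → 46). Not NE.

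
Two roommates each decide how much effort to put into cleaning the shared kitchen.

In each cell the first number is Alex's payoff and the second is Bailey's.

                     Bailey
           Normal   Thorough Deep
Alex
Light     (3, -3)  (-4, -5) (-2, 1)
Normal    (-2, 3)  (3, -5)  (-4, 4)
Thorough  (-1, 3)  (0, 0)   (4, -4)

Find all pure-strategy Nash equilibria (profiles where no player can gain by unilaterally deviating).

Check each profile: it is a Nash equilibrium iff no player can strictly gain by switching unilaterally.
(Light, Normal): Bailey can switch to Deep (-3 → 1). Not NE.
(Light, Thorough): Alex can switch to Normal (-4 → 3). Not NE.
(Light, Deep): Alex can switch to Thorough (-2 → 4). Not NE.
(Normal, Normal): Alex can switch to Light (-2 → 3). Not NE.
(Normal, Thorough): Bailey can switch to Normal (-5 → 3). Not NE.
(Normal, Deep): Alex can switch to Light (-4 → -2). Not NE.
(Thorough, Normal): Alex can switch to Light (-1 → 3). Not NE.
(Thorough, Thorough): Alex can switch to Normal (0 → 3). Not NE.
(Thorough, Deep): Bailey can switch to Normal (-4 → 3). Not NE.

There is no pure-strategy Nash equilibrium.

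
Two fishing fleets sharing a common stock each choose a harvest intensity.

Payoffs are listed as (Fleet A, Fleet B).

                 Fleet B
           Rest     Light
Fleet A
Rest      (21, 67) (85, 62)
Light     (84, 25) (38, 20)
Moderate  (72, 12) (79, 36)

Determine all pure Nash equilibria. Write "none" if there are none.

The unique pure-strategy Nash equilibrium is (Light, Rest).

Fleet A against Rest: payoffs 21, 84, 72 → best response Light.
Fleet A against Light: payoffs 85, 38, 79 → best response Rest.
Fleet B against Rest: payoffs 67, 62 → best response Rest.
Fleet B against Light: payoffs 25, 20 → best response Rest.
Fleet B against Moderate: payoffs 12, 36 → best response Light.
Mutual best responses: (Light, Rest).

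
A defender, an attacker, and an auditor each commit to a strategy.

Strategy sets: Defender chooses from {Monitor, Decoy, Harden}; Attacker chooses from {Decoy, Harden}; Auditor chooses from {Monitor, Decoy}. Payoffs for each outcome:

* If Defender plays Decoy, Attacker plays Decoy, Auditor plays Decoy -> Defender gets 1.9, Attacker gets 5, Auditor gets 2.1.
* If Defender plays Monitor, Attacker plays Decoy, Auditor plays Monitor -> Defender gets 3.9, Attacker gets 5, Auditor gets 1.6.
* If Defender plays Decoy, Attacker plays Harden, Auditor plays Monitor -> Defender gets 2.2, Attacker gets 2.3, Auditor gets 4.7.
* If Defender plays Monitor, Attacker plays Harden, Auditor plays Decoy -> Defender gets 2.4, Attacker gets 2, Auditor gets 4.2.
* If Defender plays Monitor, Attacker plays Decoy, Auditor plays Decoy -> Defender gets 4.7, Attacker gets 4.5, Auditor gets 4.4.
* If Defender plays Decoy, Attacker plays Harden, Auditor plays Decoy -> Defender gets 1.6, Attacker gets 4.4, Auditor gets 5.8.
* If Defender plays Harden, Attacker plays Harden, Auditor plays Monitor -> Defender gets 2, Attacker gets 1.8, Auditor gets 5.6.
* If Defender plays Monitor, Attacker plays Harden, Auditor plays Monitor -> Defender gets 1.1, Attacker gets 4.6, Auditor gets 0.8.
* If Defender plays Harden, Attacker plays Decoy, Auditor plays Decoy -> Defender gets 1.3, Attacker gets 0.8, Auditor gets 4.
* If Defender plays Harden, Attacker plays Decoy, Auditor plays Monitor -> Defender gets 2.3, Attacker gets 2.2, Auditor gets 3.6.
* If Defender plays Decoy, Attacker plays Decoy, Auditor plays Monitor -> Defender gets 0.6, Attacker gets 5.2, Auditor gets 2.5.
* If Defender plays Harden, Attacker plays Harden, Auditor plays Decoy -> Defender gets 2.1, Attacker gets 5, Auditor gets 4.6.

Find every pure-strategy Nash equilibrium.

(Monitor, Decoy, Monitor): Auditor can switch to Decoy (1.6 → 4.4). Not NE.
(Monitor, Decoy, Decoy): Defender gets 4.7, best alternative 1.9; Attacker gets 4.5, best alternative 2; Auditor gets 4.4, best alternative 1.6. No profitable deviation — NE.
(Monitor, Harden, Monitor): Defender can switch to Decoy (1.1 → 2.2). Not NE.
(Monitor, Harden, Decoy): Attacker can switch to Decoy (2 → 4.5). Not NE.
(Decoy, Decoy, Monitor): Defender can switch to Monitor (0.6 → 3.9). Not NE.
(Decoy, Decoy, Decoy): Defender can switch to Monitor (1.9 → 4.7). Not NE.
(Decoy, Harden, Monitor): Attacker can switch to Decoy (2.3 → 5.2). Not NE.
(Decoy, Harden, Decoy): Defender can switch to Monitor (1.6 → 2.4). Not NE.
(Harden, Decoy, Monitor): Defender can switch to Monitor (2.3 → 3.9). Not NE.
(Harden, Decoy, Decoy): Defender can switch to Monitor (1.3 → 4.7). Not NE.
(Harden, Harden, Monitor): Defender can switch to Decoy (2 → 2.2). Not NE.
(The remaining 1 profile has a profitable deviation by the same check.)

Pure NE: (Monitor, Decoy, Decoy)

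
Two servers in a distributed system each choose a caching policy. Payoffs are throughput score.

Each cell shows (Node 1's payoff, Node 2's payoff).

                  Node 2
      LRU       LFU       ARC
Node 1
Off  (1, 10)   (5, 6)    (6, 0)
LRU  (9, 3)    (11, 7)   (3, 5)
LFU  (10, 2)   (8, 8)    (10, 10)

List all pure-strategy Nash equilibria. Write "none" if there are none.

(LRU, LFU), (LFU, ARC)

For each player, find the best response to each opponent profile; mutual best responses are the pure NE.
Node 1 against LRU: payoffs 1, 9, 10 → best response LFU.
Node 1 against LFU: payoffs 5, 11, 8 → best response LRU.
Node 1 against ARC: payoffs 6, 3, 10 → best response LFU.
Node 2 against Off: payoffs 10, 6, 0 → best response LRU.
Node 2 against LRU: payoffs 3, 7, 5 → best response LFU.
Node 2 against LFU: payoffs 2, 8, 10 → best response ARC.
Mutual best responses: (LRU, LFU); (LFU, ARC).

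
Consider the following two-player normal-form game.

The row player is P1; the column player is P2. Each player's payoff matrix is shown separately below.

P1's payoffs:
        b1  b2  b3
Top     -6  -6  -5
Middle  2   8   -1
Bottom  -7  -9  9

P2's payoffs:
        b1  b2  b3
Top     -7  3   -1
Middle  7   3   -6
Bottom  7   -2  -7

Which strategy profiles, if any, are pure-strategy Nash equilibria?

The unique pure-strategy Nash equilibrium is (Middle, b1).

(Top, b1): P1 can switch to Middle (-6 → 2). Not NE.
(Top, b2): P1 can switch to Middle (-6 → 8). Not NE.
(Top, b3): P1 can switch to Middle (-5 → -1). Not NE.
(Middle, b1): P1 gets 2, best alternative -6; P2 gets 7, best alternative 3. No profitable deviation — NE.
(Middle, b2): P2 can switch to b1 (3 → 7). Not NE.
(Middle, b3): P1 can switch to Bottom (-1 → 9). Not NE.
(Bottom, b1): P1 can switch to Top (-7 → -6). Not NE.
(Bottom, b2): P1 can switch to Top (-9 → -6). Not NE.
(Bottom, b3): P2 can switch to b1 (-7 → 7). Not NE.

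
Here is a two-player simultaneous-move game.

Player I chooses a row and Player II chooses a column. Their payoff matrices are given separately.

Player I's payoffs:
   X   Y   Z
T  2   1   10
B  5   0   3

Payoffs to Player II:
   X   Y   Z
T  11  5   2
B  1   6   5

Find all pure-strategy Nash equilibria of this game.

none

(T, X): Player I can switch to B (2 → 5). Not NE.
(T, Y): Player II can switch to X (5 → 11). Not NE.
(T, Z): Player II can switch to X (2 → 11). Not NE.
(B, X): Player II can switch to Y (1 → 6). Not NE.
(B, Y): Player I can switch to T (0 → 1). Not NE.
(B, Z): Player I can switch to T (3 → 10). Not NE.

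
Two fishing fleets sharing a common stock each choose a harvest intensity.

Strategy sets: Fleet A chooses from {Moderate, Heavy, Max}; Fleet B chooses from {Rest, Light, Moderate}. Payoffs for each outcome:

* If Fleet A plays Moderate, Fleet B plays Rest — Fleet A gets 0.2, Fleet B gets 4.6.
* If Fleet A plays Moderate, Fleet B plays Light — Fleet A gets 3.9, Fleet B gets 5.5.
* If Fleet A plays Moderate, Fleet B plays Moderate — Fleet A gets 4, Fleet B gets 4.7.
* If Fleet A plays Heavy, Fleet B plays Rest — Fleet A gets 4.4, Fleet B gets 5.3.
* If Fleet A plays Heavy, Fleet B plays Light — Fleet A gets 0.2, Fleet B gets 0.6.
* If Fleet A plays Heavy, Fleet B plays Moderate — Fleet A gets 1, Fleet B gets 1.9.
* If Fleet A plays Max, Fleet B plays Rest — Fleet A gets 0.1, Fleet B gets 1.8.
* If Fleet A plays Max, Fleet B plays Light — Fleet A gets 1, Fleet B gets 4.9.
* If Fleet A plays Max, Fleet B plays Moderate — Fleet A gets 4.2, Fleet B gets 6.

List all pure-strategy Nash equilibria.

Fleet A against Rest: payoffs 0.2, 4.4, 0.1 → best response Heavy.
Fleet A against Light: payoffs 3.9, 0.2, 1 → best response Moderate.
Fleet A against Moderate: payoffs 4, 1, 4.2 → best response Max.
Fleet B against Moderate: payoffs 4.6, 5.5, 4.7 → best response Light.
Fleet B against Heavy: payoffs 5.3, 0.6, 1.9 → best response Rest.
Fleet B against Max: payoffs 1.8, 4.9, 6 → best response Moderate.
Mutual best responses: (Moderate, Light); (Heavy, Rest); (Max, Moderate).

The pure Nash equilibria are (Moderate, Light), (Heavy, Rest), (Max, Moderate).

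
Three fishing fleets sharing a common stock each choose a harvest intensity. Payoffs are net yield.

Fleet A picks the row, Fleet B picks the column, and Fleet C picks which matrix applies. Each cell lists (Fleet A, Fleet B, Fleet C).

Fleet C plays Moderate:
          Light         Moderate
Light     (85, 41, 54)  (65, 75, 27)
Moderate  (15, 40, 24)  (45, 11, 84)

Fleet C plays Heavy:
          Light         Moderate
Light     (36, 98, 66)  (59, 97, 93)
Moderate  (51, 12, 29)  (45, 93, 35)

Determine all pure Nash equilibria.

(Light, Light, Moderate): Fleet B can switch to Moderate (41 → 75). Not NE.
(Light, Light, Heavy): Fleet A can switch to Moderate (36 → 51). Not NE.
(Light, Moderate, Moderate): Fleet C can switch to Heavy (27 → 93). Not NE.
(Light, Moderate, Heavy): Fleet B can switch to Light (97 → 98). Not NE.
(Moderate, Light, Moderate): Fleet A can switch to Light (15 → 85). Not NE.
(Moderate, Light, Heavy): Fleet B can switch to Moderate (12 → 93). Not NE.
(The remaining 2 profiles each have a profitable deviation by the same check.)

There is no pure-strategy Nash equilibrium.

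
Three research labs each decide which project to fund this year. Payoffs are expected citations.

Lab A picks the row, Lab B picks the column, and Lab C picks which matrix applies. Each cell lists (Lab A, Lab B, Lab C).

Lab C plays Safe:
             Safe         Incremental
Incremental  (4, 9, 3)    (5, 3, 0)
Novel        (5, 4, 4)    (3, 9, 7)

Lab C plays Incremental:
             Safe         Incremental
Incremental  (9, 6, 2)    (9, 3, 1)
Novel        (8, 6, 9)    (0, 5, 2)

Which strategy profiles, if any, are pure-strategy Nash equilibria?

(Incremental, Safe, Safe): Lab A can switch to Novel (4 → 5). Not NE.
(Incremental, Safe, Incremental): Lab C can switch to Safe (2 → 3). Not NE.
(Incremental, Incremental, Safe): Lab B can switch to Safe (3 → 9). Not NE.
(Incremental, Incremental, Incremental): Lab B can switch to Safe (3 → 6). Not NE.
(Novel, Safe, Safe): Lab B can switch to Incremental (4 → 9). Not NE.
(Novel, Safe, Incremental): Lab A can switch to Incremental (8 → 9). Not NE.
(Novel, Incremental, Safe): Lab A can switch to Incremental (3 → 5). Not NE.
(Novel, Incremental, Incremental): Lab A can switch to Incremental (0 → 9). Not NE.

No pure-strategy Nash equilibrium.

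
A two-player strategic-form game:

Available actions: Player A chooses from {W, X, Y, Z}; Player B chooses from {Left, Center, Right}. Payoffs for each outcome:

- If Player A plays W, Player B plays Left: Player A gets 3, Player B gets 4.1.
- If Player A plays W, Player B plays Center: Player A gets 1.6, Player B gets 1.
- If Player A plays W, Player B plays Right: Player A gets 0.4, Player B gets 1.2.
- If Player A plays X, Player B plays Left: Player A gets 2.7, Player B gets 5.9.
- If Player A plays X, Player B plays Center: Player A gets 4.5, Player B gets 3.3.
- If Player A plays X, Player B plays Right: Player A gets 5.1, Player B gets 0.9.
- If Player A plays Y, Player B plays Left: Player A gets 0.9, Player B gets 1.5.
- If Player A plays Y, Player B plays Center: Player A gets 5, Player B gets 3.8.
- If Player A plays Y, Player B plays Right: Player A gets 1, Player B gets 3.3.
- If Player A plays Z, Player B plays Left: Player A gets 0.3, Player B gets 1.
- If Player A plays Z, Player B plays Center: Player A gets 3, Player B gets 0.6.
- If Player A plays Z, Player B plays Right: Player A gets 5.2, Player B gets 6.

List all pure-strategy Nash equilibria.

(W, Left): Player A gets 3, best alternative 2.7; Player B gets 4.1, best alternative 1.2. No profitable deviation — NE.
(W, Center): Player A can switch to X (1.6 → 4.5). Not NE.
(W, Right): Player A can switch to X (0.4 → 5.1). Not NE.
(X, Left): Player A can switch to W (2.7 → 3). Not NE.
(X, Center): Player A can switch to Y (4.5 → 5). Not NE.
(X, Right): Player A can switch to Z (5.1 → 5.2). Not NE.
(Y, Left): Player A can switch to W (0.9 → 3). Not NE.
(Y, Center): Player A gets 5, best alternative 4.5; Player B gets 3.8, best alternative 3.3. No profitable deviation — NE.
(Y, Right): Player A can switch to X (1 → 5.1). Not NE.
(Z, Left): Player A can switch to W (0.3 → 3). Not NE.
(Z, Right): Player A gets 5.2, best alternative 5.1; Player B gets 6, best alternative 1. No profitable deviation — NE.
(The remaining 1 profile has a profitable deviation by the same check.)

Pure-strategy Nash equilibria: (W, Left), (Y, Center), (Z, Right)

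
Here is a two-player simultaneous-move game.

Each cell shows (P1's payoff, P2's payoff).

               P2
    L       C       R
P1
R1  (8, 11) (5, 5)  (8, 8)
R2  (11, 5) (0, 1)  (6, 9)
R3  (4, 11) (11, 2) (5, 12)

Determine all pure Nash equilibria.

(R1, L): P1 can switch to R2 (8 → 11). Not NE.
(R1, C): P1 can switch to R3 (5 → 11). Not NE.
(R1, R): P2 can switch to L (8 → 11). Not NE.
(R2, L): P2 can switch to R (5 → 9). Not NE.
(R2, C): P1 can switch to R1 (0 → 5). Not NE.
(R2, R): P1 can switch to R1 (6 → 8). Not NE.
(R3, L): P1 can switch to R1 (4 → 8). Not NE.
(R3, C): P2 can switch to L (2 → 11). Not NE.
(The remaining 1 profile has a profitable deviation by the same check.)

No pure-strategy Nash equilibrium.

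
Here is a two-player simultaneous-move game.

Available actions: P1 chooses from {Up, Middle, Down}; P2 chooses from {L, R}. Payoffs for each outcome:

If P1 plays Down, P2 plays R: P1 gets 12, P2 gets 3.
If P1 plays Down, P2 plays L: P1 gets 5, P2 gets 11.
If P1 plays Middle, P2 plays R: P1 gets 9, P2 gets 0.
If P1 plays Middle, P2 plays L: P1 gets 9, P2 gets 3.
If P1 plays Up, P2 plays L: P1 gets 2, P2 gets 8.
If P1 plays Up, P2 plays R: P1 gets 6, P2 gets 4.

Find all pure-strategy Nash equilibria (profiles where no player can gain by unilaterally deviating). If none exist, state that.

(Up, L): P1 can switch to Middle (2 → 9). Not NE.
(Up, R): P1 can switch to Middle (6 → 9). Not NE.
(Middle, L): P1 gets 9, best alternative 5; P2 gets 3, best alternative 0. No profitable deviation — NE.
(Middle, R): P1 can switch to Down (9 → 12). Not NE.
(Down, L): P1 can switch to Middle (5 → 9). Not NE.
(Down, R): P2 can switch to L (3 → 11). Not NE.

(Middle, L)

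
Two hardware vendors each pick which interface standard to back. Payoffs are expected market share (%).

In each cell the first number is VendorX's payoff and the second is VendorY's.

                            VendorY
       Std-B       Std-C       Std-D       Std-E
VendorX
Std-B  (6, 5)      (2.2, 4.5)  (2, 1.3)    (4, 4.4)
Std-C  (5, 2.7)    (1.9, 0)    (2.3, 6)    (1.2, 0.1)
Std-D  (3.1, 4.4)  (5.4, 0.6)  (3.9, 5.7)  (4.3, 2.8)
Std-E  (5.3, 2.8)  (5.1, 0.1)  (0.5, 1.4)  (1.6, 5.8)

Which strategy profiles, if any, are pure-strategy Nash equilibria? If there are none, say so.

(Std-B, Std-B); (Std-D, Std-D)

For each player, find the best response to each opponent profile; mutual best responses are the pure NE.
VendorX against Std-B: payoffs 6, 5, 3.1, 5.3 → best response Std-B.
VendorX against Std-C: payoffs 2.2, 1.9, 5.4, 5.1 → best response Std-D.
VendorX against Std-D: payoffs 2, 2.3, 3.9, 0.5 → best response Std-D.
VendorX against Std-E: payoffs 4, 1.2, 4.3, 1.6 → best response Std-D.
VendorY against Std-B: payoffs 5, 4.5, 1.3, 4.4 → best response Std-B.
VendorY against Std-C: payoffs 2.7, 0, 6, 0.1 → best response Std-D.
VendorY against Std-D: payoffs 4.4, 0.6, 5.7, 2.8 → best response Std-D.
VendorY against Std-E: payoffs 2.8, 0.1, 1.4, 5.8 → best response Std-E.
Mutual best responses: (Std-B, Std-B); (Std-D, Std-D).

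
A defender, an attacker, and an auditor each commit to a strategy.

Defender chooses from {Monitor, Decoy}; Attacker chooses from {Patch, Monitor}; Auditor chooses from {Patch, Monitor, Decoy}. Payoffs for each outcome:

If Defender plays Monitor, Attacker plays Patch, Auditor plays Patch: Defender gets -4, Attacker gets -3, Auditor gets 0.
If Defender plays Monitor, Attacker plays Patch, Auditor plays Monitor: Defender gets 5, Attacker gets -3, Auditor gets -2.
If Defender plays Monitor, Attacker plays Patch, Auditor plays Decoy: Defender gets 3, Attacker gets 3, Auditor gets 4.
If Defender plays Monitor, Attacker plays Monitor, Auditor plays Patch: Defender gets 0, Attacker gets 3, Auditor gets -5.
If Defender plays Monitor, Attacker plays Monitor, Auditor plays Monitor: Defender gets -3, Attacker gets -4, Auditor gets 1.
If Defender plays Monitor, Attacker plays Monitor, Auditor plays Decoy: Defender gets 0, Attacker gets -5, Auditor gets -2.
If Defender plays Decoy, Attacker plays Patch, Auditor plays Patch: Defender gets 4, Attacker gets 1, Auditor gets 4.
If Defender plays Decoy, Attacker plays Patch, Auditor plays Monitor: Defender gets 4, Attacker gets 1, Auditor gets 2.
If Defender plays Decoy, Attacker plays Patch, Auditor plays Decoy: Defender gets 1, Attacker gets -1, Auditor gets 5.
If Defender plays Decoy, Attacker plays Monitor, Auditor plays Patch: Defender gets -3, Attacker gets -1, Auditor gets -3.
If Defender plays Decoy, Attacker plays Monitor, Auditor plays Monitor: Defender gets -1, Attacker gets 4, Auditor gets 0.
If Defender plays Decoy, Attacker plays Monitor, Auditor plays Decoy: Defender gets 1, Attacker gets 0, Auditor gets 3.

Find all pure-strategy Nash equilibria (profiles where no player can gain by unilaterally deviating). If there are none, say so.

(Monitor, Patch, Decoy); (Decoy, Monitor, Decoy)

(Monitor, Patch, Patch): Defender can switch to Decoy (-4 → 4). Not NE.
(Monitor, Patch, Monitor): Auditor can switch to Patch (-2 → 0). Not NE.
(Monitor, Patch, Decoy): Defender gets 3, best alternative 1; Attacker gets 3, best alternative -5; Auditor gets 4, best alternative 0. No profitable deviation — NE.
(Monitor, Monitor, Patch): Auditor can switch to Monitor (-5 → 1). Not NE.
(Monitor, Monitor, Monitor): Defender can switch to Decoy (-3 → -1). Not NE.
(Monitor, Monitor, Decoy): Defender can switch to Decoy (0 → 1). Not NE.
(Decoy, Patch, Patch): Auditor can switch to Decoy (4 → 5). Not NE.
(Decoy, Patch, Monitor): Defender can switch to Monitor (4 → 5). Not NE.
(Decoy, Patch, Decoy): Defender can switch to Monitor (1 → 3). Not NE.
(Decoy, Monitor, Patch): Defender can switch to Monitor (-3 → 0). Not NE.
(Decoy, Monitor, Monitor): Auditor can switch to Decoy (0 → 3). Not NE.
(Decoy, Monitor, Decoy): Defender gets 1, best alternative 0; Attacker gets 0, best alternative -1; Auditor gets 3, best alternative 0. No profitable deviation — NE.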